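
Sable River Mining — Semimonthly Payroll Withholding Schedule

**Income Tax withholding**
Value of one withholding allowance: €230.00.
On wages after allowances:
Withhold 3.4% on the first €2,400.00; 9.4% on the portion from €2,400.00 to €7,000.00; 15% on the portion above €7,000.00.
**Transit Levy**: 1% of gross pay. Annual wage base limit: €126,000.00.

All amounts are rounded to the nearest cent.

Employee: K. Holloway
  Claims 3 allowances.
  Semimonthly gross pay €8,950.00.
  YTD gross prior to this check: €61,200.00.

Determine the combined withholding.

€792.50

Income Tax: taxable = €8,950.00 − 3×€230.00 = €8,260.00
  €514.00 + 15% × (€8,260.00 − €7,000.00) = €514.00 + 15% × €1,260.00 = €703.00
Transit Levy: 1% × €8,950.00 = €89.50
Total: €703.00 + €89.50 = €792.50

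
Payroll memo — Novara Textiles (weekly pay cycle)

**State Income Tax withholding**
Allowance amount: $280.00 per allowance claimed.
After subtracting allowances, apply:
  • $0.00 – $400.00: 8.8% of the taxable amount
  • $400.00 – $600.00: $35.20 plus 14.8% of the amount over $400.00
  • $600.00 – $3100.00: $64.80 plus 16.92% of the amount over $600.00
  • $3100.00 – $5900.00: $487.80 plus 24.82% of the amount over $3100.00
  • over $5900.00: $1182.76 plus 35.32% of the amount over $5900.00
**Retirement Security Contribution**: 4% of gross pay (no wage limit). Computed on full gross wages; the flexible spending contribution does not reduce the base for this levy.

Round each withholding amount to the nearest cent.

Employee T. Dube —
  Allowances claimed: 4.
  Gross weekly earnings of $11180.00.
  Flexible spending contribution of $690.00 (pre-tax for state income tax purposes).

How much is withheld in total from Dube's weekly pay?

State Income Tax: taxable = $11180.00 − $690.00 − 4×$280.00 = $9370.00
  $1182.76 + 35.32% × ($9370.00 − $5900.00) = $1182.76 + 35.32% × $3470.00 = $2408.36
Retirement Security Contribution: 4% × $11180.00 = $447.20
Total: $2408.36 + $447.20 = $2855.56

$2855.56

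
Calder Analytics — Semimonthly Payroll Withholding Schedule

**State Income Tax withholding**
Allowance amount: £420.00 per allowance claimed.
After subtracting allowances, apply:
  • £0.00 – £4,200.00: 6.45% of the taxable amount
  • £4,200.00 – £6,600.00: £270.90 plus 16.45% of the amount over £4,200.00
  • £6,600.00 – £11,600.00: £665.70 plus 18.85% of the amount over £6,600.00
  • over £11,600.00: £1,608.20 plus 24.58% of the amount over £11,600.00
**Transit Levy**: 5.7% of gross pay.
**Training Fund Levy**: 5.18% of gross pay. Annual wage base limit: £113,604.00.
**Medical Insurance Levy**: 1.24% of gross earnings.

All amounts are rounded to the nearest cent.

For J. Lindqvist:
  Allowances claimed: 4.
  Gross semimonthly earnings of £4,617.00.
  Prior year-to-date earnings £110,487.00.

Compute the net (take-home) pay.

£3,945.68

State Income Tax: taxable = £4,617.00 − 4×£420.00 = £2,937.00
  6.45% × £2,937.00 = £189.44
Transit Levy: 5.7% × £4,617.00 = £263.17
Training Fund Levy: cap £113,604.00 − YTD £110,487.00 = £3,117.00 subject; 5.18% × £3,117.00 = £161.46
Medical Insurance Levy: 1.24% × £4,617.00 = £57.25
Total withheld: £189.44 + £263.17 + £161.46 + £57.25 = £671.32
Net pay: £4,617.00 − £671.32 = £3,945.68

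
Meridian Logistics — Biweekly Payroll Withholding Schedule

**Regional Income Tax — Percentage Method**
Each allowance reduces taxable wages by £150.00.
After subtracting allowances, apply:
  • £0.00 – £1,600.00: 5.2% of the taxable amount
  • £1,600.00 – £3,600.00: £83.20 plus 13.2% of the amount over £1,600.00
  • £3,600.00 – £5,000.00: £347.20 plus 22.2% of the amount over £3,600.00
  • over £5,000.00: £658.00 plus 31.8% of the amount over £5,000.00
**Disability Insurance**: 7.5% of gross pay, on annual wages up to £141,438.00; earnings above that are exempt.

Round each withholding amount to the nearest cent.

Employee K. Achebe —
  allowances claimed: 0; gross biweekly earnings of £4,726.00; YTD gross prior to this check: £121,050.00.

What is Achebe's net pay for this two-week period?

Regional Income Tax: taxable = £4,726.00
  £347.20 + 22.2% × (£4,726.00 − £3,600.00) = £347.20 + 22.2% × £1,126.00 = £597.17
Disability Insurance: 7.5% × £4,726.00 = £354.45
Total withheld: £597.17 + £354.45 = £951.62
Net pay: £4,726.00 − £951.62 = £3,774.38

£3,774.38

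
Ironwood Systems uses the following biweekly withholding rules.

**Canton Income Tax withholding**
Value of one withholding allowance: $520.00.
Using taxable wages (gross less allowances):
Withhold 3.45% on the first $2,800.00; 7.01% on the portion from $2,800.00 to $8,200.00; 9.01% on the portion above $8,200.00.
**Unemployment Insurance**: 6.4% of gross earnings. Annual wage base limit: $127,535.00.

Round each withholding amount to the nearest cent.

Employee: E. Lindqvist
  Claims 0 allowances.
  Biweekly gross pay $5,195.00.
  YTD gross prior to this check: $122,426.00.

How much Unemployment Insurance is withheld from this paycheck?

$326.98

Unemployment Insurance: cap $127,535.00 − YTD $122,426.00 = $5,109.00 subject; 6.4% × $5,109.00 = $326.98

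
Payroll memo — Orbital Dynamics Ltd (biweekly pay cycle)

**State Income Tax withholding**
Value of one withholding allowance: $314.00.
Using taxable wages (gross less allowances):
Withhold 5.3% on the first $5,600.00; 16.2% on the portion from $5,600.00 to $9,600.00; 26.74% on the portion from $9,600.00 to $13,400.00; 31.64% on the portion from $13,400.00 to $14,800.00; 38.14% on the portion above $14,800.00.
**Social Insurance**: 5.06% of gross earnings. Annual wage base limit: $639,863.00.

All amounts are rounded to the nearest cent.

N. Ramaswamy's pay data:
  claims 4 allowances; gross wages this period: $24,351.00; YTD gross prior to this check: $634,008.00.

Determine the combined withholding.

$5,863.85

State Income Tax: taxable = $24,351.00 − 4×$314.00 = $23,095.00
  $2,403.88 + 38.14% × ($23,095.00 − $14,800.00) = $2,403.88 + 38.14% × $8,295.00 = $5,567.59
Social Insurance: cap $639,863.00 − YTD $634,008.00 = $5,855.00 subject; 5.06% × $5,855.00 = $296.26
Total: $5,567.59 + $296.26 = $5,863.85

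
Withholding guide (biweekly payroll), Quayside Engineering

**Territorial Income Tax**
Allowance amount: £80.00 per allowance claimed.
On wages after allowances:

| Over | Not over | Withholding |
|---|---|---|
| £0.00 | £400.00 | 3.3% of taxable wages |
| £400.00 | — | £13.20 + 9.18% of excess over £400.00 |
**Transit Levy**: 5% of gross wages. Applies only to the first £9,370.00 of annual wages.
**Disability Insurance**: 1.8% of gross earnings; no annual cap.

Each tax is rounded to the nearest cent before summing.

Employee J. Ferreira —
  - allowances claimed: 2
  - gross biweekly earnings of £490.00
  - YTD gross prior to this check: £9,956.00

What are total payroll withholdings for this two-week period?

£19.71

Territorial Income Tax: taxable = £490.00 − 2×£80.00 = £330.00
  3.3% × £330.00 = £10.89
Transit Levy: YTD £9,956.00 ≥ cap £9,370.00 → £0.00
Disability Insurance: 1.8% × £490.00 = £8.82
Total: £10.89 + £0.00 + £8.82 = £19.71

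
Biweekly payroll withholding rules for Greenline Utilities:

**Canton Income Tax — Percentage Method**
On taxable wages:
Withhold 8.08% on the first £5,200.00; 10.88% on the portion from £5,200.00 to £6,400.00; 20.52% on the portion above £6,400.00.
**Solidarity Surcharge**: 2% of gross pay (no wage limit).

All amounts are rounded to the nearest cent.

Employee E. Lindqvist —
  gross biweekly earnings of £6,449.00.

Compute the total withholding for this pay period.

Canton Income Tax: taxable = £6,449.00
  £550.72 + 20.52% × (£6,449.00 − £6,400.00) = £550.72 + 20.52% × £49.00 = £560.77
Solidarity Surcharge: 2% × £6,449.00 = £128.98
Total: £560.77 + £128.98 = £689.75

£689.75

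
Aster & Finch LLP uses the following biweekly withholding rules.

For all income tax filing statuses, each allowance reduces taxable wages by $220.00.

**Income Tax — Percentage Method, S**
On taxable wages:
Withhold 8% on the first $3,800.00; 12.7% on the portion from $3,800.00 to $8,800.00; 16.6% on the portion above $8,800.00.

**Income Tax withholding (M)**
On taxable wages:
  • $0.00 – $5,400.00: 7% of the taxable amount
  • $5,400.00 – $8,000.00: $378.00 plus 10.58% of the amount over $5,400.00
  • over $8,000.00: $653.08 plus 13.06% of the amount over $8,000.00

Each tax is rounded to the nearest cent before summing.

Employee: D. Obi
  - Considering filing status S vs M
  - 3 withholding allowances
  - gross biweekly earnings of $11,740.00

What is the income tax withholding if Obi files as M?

Income Tax (M): taxable = $11,740.00 − 3×$220.00 = $11,080.00
  $653.08 + 13.06% × ($11,080.00 − $8,000.00) = $653.08 + 13.06% × $3,080.00 = $1,055.33

$1,055.33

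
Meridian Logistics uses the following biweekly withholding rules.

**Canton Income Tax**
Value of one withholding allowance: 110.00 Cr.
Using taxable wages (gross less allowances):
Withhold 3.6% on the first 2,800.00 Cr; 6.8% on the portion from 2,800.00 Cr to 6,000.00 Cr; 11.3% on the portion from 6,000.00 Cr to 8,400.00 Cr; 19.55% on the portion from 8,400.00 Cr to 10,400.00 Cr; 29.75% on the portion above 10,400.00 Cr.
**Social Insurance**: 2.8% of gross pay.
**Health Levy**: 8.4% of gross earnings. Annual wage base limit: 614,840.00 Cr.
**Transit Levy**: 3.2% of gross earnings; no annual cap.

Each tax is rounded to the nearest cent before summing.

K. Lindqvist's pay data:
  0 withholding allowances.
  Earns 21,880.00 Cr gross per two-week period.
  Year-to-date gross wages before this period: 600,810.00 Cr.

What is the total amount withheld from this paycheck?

6,887.22 Cr

Canton Income Tax: taxable = 21,880.00 Cr
  980.60 Cr + 29.75% × (21,880.00 Cr − 10,400.00 Cr) = 980.60 Cr + 29.75% × 11,480.00 Cr = 4,395.90 Cr
Social Insurance: 2.8% × 21,880.00 Cr = 612.64 Cr
Health Levy: cap 614,840.00 Cr − YTD 600,810.00 Cr = 14,030.00 Cr subject; 8.4% × 14,030.00 Cr = 1,178.52 Cr
Transit Levy: 3.2% × 21,880.00 Cr = 700.16 Cr
Total: 4,395.90 Cr + 612.64 Cr + 1,178.52 Cr + 700.16 Cr = 6,887.22 Cr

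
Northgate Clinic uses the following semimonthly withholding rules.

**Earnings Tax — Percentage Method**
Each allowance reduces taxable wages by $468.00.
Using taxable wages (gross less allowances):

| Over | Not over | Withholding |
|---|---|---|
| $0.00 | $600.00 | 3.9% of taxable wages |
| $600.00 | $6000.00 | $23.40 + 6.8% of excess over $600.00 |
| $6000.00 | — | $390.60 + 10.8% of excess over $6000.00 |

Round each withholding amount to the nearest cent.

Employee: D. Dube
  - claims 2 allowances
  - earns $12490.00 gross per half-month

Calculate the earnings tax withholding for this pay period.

$990.43

Earnings Tax: taxable = $12490.00 − 2×$468.00 = $11554.00
  $390.60 + 10.8% × ($11554.00 − $6000.00) = $390.60 + 10.8% × $5554.00 = $990.43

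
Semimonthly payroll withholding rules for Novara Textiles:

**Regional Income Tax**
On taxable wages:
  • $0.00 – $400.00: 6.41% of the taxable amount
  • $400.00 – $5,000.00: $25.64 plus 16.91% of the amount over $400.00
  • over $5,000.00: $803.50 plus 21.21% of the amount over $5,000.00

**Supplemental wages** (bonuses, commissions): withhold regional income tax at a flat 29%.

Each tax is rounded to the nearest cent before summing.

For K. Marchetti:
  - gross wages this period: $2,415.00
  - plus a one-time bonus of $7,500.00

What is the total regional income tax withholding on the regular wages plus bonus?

$2,541.38

Regional Income Tax: taxable = $2,415.00
  $25.64 + 16.91% × ($2,415.00 − $400.00) = $25.64 + 16.91% × $2,015.00 = $366.38
Supplemental (29% flat on bonus): 29% × $7,500.00 = $2,175.00
Total regional income tax: $366.38 + $2,175.00 = $2,541.38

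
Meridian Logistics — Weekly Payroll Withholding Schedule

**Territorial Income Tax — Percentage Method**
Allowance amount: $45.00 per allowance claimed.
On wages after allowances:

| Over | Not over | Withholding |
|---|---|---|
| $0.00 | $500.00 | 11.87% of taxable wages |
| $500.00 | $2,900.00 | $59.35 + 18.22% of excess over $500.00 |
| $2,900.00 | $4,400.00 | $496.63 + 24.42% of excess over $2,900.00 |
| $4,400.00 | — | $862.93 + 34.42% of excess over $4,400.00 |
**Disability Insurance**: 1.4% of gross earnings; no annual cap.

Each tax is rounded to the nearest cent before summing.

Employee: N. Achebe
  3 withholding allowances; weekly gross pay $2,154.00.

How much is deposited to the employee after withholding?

Territorial Income Tax: taxable = $2,154.00 − 3×$45.00 = $2,019.00
  $59.35 + 18.22% × ($2,019.00 − $500.00) = $59.35 + 18.22% × $1,519.00 = $336.11
Disability Insurance: 1.4% × $2,154.00 = $30.16
Total withheld: $336.11 + $30.16 = $366.27
Net pay: $2,154.00 − $366.27 = $1,787.73

$1,787.73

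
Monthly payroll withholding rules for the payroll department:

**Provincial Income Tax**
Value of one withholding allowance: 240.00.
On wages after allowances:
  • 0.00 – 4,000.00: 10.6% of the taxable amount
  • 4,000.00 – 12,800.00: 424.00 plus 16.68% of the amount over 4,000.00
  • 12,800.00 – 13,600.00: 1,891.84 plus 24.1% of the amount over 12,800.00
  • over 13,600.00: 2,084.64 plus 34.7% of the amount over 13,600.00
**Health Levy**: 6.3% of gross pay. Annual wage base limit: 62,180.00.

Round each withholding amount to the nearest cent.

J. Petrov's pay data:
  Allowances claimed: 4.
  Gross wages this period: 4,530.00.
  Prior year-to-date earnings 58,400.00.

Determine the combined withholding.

616.56

Provincial Income Tax: taxable = 4,530.00 − 4×240.00 = 3,570.00
  10.6% × 3,570.00 = 378.42
Health Levy: cap 62,180.00 − YTD 58,400.00 = 3,780.00 subject; 6.3% × 3,780.00 = 238.14
Total: 378.42 + 238.14 = 616.56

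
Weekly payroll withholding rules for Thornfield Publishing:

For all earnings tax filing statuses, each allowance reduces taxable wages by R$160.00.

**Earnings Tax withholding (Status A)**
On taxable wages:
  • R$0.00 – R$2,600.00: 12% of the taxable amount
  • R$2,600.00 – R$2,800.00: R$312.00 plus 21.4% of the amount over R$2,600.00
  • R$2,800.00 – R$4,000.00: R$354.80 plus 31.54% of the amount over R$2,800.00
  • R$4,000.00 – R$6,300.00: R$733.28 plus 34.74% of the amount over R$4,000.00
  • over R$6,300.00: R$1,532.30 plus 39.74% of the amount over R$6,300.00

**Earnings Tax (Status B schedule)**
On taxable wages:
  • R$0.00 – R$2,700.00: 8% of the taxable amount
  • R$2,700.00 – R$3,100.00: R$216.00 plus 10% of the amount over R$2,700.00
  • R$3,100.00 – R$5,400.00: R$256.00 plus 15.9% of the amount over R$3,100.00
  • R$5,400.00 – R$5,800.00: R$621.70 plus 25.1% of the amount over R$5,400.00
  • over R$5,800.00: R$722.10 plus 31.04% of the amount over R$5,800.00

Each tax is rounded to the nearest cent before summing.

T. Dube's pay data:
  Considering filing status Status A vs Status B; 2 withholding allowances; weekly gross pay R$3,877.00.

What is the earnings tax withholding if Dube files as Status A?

Earnings Tax (Status A): taxable = R$3,877.00 − 2×R$160.00 = R$3,557.00
  R$354.80 + 31.54% × (R$3,557.00 − R$2,800.00) = R$354.80 + 31.54% × R$757.00 = R$593.56

R$593.56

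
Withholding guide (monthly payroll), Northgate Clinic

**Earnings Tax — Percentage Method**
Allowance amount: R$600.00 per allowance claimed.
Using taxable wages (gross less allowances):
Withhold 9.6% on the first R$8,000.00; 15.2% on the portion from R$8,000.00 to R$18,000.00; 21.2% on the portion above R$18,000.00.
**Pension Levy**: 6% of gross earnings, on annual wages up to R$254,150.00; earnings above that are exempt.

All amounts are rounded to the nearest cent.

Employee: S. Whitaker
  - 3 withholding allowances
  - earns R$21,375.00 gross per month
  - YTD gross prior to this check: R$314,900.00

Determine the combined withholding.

Earnings Tax: taxable = R$21,375.00 − 3×R$600.00 = R$19,575.00
  R$2,288.00 + 21.2% × (R$19,575.00 − R$18,000.00) = R$2,288.00 + 21.2% × R$1,575.00 = R$2,621.90
Pension Levy: YTD R$314,900.00 ≥ cap R$254,150.00 → R$0.00
Total: R$2,621.90 + R$0.00 = R$2,621.90

R$2,621.90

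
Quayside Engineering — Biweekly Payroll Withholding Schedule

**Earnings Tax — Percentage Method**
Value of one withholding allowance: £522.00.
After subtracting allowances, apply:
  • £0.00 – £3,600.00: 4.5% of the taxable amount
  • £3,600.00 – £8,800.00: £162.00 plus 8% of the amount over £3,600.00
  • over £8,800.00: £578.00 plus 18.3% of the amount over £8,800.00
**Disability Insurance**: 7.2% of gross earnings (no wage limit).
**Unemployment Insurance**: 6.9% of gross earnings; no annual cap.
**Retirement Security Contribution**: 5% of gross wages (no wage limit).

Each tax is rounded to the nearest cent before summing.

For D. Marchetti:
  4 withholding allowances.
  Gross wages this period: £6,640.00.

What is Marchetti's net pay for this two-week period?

£5,133.60

Earnings Tax: taxable = £6,640.00 − 4×£522.00 = £4,552.00
  £162.00 + 8% × (£4,552.00 − £3,600.00) = £162.00 + 8% × £952.00 = £238.16
Disability Insurance: 7.2% × £6,640.00 = £478.08
Unemployment Insurance: 6.9% × £6,640.00 = £458.16
Retirement Security Contribution: 5% × £6,640.00 = £332.00
Total withheld: £238.16 + £478.08 + £458.16 + £332.00 = £1,506.40
Net pay: £6,640.00 − £1,506.40 = £5,133.60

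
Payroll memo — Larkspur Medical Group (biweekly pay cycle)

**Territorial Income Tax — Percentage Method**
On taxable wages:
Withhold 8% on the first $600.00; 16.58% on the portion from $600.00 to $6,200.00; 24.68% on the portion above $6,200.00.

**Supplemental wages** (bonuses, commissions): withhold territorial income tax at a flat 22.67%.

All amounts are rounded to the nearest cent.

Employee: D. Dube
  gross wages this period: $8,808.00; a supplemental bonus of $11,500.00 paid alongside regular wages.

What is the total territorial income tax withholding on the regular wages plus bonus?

Territorial Income Tax: taxable = $8,808.00
  $976.48 + 24.68% × ($8,808.00 − $6,200.00) = $976.48 + 24.68% × $2,608.00 = $1,620.13
Supplemental (22.67% flat on bonus): 22.67% × $11,500.00 = $2,607.05
Total territorial income tax: $1,620.13 + $2,607.05 = $4,227.18

$4,227.18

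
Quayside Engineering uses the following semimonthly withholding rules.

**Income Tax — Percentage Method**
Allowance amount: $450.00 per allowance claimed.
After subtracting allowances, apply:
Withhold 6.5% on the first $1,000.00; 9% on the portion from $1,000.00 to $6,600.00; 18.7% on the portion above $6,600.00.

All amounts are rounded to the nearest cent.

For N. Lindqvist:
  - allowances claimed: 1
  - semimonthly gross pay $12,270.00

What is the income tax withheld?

Income Tax: taxable = $12,270.00 − 1×$450.00 = $11,820.00
  $569.00 + 18.7% × ($11,820.00 − $6,600.00) = $569.00 + 18.7% × $5,220.00 = $1,545.14

$1,545.14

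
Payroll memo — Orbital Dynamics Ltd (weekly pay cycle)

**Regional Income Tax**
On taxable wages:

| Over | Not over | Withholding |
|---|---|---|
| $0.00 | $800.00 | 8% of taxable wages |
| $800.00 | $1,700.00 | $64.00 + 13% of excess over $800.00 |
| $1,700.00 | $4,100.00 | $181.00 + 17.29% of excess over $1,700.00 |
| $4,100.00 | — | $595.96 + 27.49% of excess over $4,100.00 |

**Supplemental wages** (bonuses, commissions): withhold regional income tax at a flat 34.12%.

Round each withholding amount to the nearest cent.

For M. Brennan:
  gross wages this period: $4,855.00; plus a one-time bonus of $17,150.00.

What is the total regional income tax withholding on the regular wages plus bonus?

Regional Income Tax: taxable = $4,855.00
  $595.96 + 27.49% × ($4,855.00 − $4,100.00) = $595.96 + 27.49% × $755.00 = $803.51
Supplemental (34.12% flat on bonus): 34.12% × $17,150.00 = $5,851.58
Total regional income tax: $803.51 + $5,851.58 = $6,655.09

$6,655.09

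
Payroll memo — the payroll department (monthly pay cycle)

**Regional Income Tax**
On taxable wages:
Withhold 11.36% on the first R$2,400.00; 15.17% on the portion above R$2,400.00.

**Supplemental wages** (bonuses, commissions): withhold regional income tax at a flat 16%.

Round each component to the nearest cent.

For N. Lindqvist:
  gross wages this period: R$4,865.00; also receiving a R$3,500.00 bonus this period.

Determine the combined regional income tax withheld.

R$1,206.58

Regional Income Tax: taxable = R$4,865.00
  R$272.64 + 15.17% × (R$4,865.00 − R$2,400.00) = R$272.64 + 15.17% × R$2,465.00 = R$646.58
Supplemental (16% flat on bonus): 16% × R$3,500.00 = R$560.00
Total regional income tax: R$646.58 + R$560.00 = R$1,206.58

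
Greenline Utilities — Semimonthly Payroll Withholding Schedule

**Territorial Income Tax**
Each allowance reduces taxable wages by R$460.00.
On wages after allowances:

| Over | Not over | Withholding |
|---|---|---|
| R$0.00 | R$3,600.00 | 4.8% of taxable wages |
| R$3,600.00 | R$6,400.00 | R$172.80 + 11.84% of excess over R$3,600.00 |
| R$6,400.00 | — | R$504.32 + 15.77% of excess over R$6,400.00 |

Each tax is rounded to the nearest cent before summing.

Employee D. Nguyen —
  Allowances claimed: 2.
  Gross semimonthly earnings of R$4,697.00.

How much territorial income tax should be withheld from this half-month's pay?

Territorial Income Tax: taxable = R$4,697.00 − 2×R$460.00 = R$3,777.00
  R$172.80 + 11.84% × (R$3,777.00 − R$3,600.00) = R$172.80 + 11.84% × R$177.00 = R$193.76

R$193.76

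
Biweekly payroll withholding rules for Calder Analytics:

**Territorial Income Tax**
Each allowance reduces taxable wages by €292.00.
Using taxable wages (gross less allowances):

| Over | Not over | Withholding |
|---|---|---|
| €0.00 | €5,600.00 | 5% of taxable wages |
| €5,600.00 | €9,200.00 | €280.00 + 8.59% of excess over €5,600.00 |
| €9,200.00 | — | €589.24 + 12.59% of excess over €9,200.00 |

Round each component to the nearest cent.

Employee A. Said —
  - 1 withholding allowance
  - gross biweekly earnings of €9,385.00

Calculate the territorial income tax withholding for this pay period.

€580.05

Territorial Income Tax: taxable = €9,385.00 − 1×€292.00 = €9,093.00
  €280.00 + 8.59% × (€9,093.00 − €5,600.00) = €280.00 + 8.59% × €3,493.00 = €580.05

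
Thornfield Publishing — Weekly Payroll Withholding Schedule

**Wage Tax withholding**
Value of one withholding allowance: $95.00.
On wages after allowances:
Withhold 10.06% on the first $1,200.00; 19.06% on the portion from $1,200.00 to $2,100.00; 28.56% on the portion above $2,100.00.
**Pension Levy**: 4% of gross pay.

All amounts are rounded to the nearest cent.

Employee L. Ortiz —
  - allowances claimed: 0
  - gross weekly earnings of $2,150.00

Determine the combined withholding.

Wage Tax: taxable = $2,150.00
  $292.26 + 28.56% × ($2,150.00 − $2,100.00) = $292.26 + 28.56% × $50.00 = $306.54
Pension Levy: 4% × $2,150.00 = $86.00
Total: $306.54 + $86.00 = $392.54

$392.54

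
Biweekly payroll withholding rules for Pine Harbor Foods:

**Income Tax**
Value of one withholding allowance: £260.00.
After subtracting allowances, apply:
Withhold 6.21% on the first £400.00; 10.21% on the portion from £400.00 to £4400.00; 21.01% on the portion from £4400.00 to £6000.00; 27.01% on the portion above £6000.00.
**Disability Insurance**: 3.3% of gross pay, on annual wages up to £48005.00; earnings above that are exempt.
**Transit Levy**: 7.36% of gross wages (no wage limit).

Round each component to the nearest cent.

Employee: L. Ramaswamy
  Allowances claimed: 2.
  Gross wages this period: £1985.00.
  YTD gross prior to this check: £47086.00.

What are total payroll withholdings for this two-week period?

Income Tax: taxable = £1985.00 − 2×£260.00 = £1465.00
  £24.84 + 10.21% × (£1465.00 − £400.00) = £24.84 + 10.21% × £1065.00 = £133.58
Disability Insurance: cap £48005.00 − YTD £47086.00 = £919.00 subject; 3.3% × £919.00 = £30.33
Transit Levy: 7.36% × £1985.00 = £146.10
Total: £133.58 + £30.33 + £146.10 = £310.01

£310.01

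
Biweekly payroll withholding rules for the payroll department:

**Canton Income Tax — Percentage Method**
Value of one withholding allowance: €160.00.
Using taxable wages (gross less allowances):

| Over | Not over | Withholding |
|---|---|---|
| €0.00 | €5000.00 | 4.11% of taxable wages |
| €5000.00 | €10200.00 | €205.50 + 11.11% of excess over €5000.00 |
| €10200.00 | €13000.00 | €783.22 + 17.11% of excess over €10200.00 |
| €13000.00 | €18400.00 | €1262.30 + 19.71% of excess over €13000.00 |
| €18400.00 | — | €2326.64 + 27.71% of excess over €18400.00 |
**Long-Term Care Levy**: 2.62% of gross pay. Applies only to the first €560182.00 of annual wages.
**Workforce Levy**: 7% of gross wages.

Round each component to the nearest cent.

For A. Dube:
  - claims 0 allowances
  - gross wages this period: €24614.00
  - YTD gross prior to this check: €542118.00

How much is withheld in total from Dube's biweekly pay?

€6244.80

Canton Income Tax: taxable = €24614.00
  €2326.64 + 27.71% × (€24614.00 − €18400.00) = €2326.64 + 27.71% × €6214.00 = €4048.54
Long-Term Care Levy: cap €560182.00 − YTD €542118.00 = €18064.00 subject; 2.62% × €18064.00 = €473.28
Workforce Levy: 7% × €24614.00 = €1722.98
Total: €4048.54 + €473.28 + €1722.98 = €6244.80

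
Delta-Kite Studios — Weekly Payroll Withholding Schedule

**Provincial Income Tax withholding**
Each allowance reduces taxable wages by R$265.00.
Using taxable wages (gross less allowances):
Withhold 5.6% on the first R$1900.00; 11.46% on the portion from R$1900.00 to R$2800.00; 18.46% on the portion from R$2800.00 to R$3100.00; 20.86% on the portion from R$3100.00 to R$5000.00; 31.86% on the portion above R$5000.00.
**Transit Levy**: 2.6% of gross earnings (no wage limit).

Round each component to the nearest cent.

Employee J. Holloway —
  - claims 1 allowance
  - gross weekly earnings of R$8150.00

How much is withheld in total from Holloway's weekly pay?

R$1792.32

Provincial Income Tax: taxable = R$8150.00 − 1×R$265.00 = R$7885.00
  R$661.26 + 31.86% × (R$7885.00 − R$5000.00) = R$661.26 + 31.86% × R$2885.00 = R$1580.42
Transit Levy: 2.6% × R$8150.00 = R$211.90
Total: R$1580.42 + R$211.90 = R$1792.32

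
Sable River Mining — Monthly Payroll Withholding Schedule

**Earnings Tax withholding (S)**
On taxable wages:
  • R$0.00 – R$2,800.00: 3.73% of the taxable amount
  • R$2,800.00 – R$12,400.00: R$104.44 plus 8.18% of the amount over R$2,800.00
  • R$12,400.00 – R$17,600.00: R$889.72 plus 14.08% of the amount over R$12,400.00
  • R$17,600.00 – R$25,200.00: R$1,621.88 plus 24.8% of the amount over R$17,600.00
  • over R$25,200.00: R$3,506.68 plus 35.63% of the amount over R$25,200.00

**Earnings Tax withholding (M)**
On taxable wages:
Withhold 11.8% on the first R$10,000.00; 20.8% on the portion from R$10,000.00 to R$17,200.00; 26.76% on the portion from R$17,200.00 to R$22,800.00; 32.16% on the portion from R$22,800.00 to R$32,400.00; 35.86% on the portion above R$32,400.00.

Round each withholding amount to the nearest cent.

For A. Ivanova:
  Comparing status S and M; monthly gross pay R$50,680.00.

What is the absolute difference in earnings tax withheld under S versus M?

R$1,233.53

Earnings Tax (S): taxable = R$50,680.00
  R$3,506.68 + 35.63% × (R$50,680.00 − R$25,200.00) = R$3,506.68 + 35.63% × R$25,480.00 = R$12,585.20
Earnings Tax (M): taxable = R$50,680.00
  R$7,263.52 + 35.86% × (R$50,680.00 − R$32,400.00) = R$7,263.52 + 35.86% × R$18,280.00 = R$13,818.73
Difference: |R$12,585.20 − R$13,818.73| = R$1,233.53 (higher under M)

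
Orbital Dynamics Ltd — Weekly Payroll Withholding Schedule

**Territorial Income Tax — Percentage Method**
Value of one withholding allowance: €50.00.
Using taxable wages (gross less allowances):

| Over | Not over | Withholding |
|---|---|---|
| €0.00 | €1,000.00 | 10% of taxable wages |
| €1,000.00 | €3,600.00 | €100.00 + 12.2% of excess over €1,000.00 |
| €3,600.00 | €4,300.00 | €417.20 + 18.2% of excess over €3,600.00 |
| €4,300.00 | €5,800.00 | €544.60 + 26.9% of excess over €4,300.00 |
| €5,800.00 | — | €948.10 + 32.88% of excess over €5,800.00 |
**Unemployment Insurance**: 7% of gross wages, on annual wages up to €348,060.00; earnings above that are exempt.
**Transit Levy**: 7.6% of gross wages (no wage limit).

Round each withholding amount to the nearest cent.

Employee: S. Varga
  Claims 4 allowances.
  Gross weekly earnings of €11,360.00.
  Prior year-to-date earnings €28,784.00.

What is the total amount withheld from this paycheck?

Territorial Income Tax: taxable = €11,360.00 − 4×€50.00 = €11,160.00
  €948.10 + 32.88% × (€11,160.00 − €5,800.00) = €948.10 + 32.88% × €5,360.00 = €2,710.47
Unemployment Insurance: 7% × €11,360.00 = €795.20
Transit Levy: 7.6% × €11,360.00 = €863.36
Total: €2,710.47 + €795.20 + €863.36 = €4,369.03

€4,369.03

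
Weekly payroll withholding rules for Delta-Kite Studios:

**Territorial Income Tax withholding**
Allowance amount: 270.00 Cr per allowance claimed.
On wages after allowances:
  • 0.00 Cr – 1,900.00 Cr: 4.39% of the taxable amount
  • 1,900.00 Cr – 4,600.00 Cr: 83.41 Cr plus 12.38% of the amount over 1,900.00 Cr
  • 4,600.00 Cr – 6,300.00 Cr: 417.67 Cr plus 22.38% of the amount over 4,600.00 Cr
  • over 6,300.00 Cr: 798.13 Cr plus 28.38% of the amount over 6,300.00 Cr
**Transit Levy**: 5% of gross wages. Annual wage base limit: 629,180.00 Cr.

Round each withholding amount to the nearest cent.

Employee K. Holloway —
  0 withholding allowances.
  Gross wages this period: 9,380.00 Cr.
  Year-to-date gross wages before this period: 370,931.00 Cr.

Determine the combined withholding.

Territorial Income Tax: taxable = 9,380.00 Cr
  798.13 Cr + 28.38% × (9,380.00 Cr − 6,300.00 Cr) = 798.13 Cr + 28.38% × 3,080.00 Cr = 1,672.23 Cr
Transit Levy: 5% × 9,380.00 Cr = 469.00 Cr
Total: 1,672.23 Cr + 469.00 Cr = 2,141.23 Cr

2,141.23 Cr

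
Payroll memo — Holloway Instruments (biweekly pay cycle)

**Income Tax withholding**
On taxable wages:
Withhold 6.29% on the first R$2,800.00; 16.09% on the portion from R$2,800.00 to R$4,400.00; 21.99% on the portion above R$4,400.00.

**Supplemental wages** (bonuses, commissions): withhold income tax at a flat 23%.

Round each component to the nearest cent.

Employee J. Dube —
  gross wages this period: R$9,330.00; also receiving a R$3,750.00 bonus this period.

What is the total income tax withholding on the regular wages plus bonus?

R$2,380.17

Income Tax: taxable = R$9,330.00
  R$433.56 + 21.99% × (R$9,330.00 − R$4,400.00) = R$433.56 + 21.99% × R$4,930.00 = R$1,517.67
Supplemental (23% flat on bonus): 23% × R$3,750.00 = R$862.50
Total income tax: R$1,517.67 + R$862.50 = R$2,380.17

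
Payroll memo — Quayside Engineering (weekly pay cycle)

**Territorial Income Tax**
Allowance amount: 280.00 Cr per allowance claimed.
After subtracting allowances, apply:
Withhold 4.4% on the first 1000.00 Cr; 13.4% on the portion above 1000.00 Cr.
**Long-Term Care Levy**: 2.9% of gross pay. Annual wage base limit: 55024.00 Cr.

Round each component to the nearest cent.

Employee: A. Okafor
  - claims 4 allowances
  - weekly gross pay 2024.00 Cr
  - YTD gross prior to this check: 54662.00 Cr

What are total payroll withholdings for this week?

Territorial Income Tax: taxable = 2024.00 Cr − 4×280.00 Cr = 904.00 Cr
  4.4% × 904.00 Cr = 39.78 Cr
Long-Term Care Levy: cap 55024.00 Cr − YTD 54662.00 Cr = 362.00 Cr subject; 2.9% × 362.00 Cr = 10.50 Cr
Total: 39.78 Cr + 10.50 Cr = 50.28 Cr

50.28 Cr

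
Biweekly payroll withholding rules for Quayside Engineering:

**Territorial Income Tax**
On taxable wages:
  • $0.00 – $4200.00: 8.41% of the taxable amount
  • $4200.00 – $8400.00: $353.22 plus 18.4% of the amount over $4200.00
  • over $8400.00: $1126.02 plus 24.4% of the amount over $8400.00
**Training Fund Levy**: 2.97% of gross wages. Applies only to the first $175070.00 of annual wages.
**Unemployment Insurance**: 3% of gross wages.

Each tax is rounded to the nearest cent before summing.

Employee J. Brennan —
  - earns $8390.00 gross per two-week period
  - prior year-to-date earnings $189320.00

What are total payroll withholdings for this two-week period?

$1375.88

Territorial Income Tax: taxable = $8390.00
  $353.22 + 18.4% × ($8390.00 − $4200.00) = $353.22 + 18.4% × $4190.00 = $1124.18
Training Fund Levy: YTD $189320.00 ≥ cap $175070.00 → $0.00
Unemployment Insurance: 3% × $8390.00 = $251.70
Total: $1124.18 + $0.00 + $251.70 = $1375.88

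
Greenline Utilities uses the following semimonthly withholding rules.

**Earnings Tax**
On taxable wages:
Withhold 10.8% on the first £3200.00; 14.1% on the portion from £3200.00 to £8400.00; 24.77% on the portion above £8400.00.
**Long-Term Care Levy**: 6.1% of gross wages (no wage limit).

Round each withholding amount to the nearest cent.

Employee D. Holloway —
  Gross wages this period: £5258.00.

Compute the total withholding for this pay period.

Earnings Tax: taxable = £5258.00
  £345.60 + 14.1% × (£5258.00 − £3200.00) = £345.60 + 14.1% × £2058.00 = £635.78
Long-Term Care Levy: 6.1% × £5258.00 = £320.74
Total: £635.78 + £320.74 = £956.52

£956.52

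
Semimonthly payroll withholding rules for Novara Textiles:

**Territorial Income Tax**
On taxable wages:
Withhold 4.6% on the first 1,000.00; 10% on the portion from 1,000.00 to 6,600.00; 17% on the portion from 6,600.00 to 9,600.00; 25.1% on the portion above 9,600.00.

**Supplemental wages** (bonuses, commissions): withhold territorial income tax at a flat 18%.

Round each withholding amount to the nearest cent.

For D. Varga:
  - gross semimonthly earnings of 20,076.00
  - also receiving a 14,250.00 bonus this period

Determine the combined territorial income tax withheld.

Territorial Income Tax: taxable = 20,076.00
  1,116.00 + 25.1% × (20,076.00 − 9,600.00) = 1,116.00 + 25.1% × 10,476.00 = 3,745.48
Supplemental (18% flat on bonus): 18% × 14,250.00 = 2,565.00
Total territorial income tax: 3,745.48 + 2,565.00 = 6,310.48

6,310.48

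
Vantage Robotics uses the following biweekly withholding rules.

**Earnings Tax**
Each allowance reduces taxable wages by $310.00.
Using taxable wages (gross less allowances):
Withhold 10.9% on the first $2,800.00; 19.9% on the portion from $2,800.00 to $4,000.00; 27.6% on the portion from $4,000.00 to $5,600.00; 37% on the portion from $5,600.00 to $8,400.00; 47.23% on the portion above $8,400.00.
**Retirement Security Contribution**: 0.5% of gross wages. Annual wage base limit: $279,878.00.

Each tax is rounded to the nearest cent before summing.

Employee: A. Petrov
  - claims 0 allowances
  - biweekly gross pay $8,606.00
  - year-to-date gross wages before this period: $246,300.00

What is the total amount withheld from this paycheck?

$2,161.92

Earnings Tax: taxable = $8,606.00
  $2,021.60 + 47.23% × ($8,606.00 − $8,400.00) = $2,021.60 + 47.23% × $206.00 = $2,118.89
Retirement Security Contribution: 0.5% × $8,606.00 = $43.03
Total: $2,118.89 + $43.03 = $2,161.92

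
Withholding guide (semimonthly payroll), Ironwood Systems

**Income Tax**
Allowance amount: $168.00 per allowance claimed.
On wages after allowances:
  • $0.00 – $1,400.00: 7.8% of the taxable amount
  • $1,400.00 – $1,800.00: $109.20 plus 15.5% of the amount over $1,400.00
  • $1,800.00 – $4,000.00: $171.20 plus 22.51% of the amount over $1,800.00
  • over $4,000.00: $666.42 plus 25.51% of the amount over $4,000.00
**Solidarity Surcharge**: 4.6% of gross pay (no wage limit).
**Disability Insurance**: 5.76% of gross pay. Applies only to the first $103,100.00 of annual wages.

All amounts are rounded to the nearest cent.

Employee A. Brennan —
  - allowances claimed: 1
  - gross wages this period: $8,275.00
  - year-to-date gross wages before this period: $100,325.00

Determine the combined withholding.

Income Tax: taxable = $8,275.00 − 1×$168.00 = $8,107.00
  $666.42 + 25.51% × ($8,107.00 − $4,000.00) = $666.42 + 25.51% × $4,107.00 = $1,714.12
Solidarity Surcharge: 4.6% × $8,275.00 = $380.65
Disability Insurance: cap $103,100.00 − YTD $100,325.00 = $2,775.00 subject; 5.76% × $2,775.00 = $159.84
Total: $1,714.12 + $380.65 + $159.84 = $2,254.61

$2,254.61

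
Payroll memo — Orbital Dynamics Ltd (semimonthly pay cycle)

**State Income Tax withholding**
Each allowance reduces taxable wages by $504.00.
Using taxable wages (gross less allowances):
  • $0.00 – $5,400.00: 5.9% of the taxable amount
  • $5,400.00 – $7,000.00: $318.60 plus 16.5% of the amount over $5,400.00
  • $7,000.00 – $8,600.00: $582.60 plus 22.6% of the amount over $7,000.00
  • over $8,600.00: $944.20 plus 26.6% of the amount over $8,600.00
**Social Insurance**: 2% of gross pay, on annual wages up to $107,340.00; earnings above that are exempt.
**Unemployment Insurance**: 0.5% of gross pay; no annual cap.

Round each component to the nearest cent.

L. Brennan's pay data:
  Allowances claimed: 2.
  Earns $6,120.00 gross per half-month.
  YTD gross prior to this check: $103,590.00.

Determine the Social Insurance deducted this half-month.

$75.00

Social Insurance: cap $107,340.00 − YTD $103,590.00 = $3,750.00 subject; 2% × $3,750.00 = $75.00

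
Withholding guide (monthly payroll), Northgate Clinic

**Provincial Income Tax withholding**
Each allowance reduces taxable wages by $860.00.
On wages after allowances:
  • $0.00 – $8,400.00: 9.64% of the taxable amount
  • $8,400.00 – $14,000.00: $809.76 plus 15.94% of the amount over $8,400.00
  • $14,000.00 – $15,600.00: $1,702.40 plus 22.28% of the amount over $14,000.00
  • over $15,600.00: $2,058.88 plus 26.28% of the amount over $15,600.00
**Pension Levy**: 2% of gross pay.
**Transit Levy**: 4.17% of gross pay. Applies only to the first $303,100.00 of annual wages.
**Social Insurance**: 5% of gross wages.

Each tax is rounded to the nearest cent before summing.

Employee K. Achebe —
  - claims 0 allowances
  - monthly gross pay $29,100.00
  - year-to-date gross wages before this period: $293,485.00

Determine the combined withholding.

$8,044.63

Provincial Income Tax: taxable = $29,100.00
  $2,058.88 + 26.28% × ($29,100.00 − $15,600.00) = $2,058.88 + 26.28% × $13,500.00 = $5,606.68
Pension Levy: 2% × $29,100.00 = $582.00
Transit Levy: cap $303,100.00 − YTD $293,485.00 = $9,615.00 subject; 4.17% × $9,615.00 = $400.95
Social Insurance: 5% × $29,100.00 = $1,455.00
Total: $5,606.68 + $582.00 + $400.95 + $1,455.00 = $8,044.63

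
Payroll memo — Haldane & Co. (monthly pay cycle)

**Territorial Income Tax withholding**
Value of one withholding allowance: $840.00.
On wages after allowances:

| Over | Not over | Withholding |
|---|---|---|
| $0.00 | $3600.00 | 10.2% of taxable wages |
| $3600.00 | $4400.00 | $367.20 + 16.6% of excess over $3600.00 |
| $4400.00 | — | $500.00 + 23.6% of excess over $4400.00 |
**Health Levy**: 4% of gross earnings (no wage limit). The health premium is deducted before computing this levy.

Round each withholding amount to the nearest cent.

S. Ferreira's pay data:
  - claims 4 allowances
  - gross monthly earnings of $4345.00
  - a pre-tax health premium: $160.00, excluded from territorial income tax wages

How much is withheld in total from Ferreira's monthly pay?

$251.55

Territorial Income Tax: taxable = $4345.00 − $160.00 − 4×$840.00 = $825.00
  10.2% × $825.00 = $84.15
Health Levy: 4% × $4185.00 = $167.40
Total: $84.15 + $167.40 = $251.55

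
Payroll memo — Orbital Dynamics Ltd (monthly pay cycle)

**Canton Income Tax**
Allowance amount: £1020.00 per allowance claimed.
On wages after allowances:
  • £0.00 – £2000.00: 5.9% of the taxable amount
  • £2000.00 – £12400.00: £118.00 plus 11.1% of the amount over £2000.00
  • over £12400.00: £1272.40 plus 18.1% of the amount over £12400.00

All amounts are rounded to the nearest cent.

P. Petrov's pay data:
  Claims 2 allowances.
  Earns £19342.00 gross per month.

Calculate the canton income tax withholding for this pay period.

Canton Income Tax: taxable = £19342.00 − 2×£1020.00 = £17302.00
  £1272.40 + 18.1% × (£17302.00 − £12400.00) = £1272.40 + 18.1% × £4902.00 = £2159.66

£2159.66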